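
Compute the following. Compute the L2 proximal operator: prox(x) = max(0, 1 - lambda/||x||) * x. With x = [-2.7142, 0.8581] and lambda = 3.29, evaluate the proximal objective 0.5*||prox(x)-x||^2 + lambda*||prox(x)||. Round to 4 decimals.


Step 1: Compute ||x||.
||x|| = 2.8466
Step 2: Compute scaling factor.
scale = max(0, 1 - 3.29/2.8466) = 0.0
Step 3: prox(x) = [-0.0, 0.0]
||prox(x)|| = 0.0
Step 4: Proximal objective.
0.5*||prox-x||^2 = 4.0516
lambda*||prox|| = 0.0
Total = 4.0516


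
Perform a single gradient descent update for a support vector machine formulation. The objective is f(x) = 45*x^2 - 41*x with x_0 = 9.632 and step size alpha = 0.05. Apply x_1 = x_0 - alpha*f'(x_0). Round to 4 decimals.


We compute the gradient at x_0 and apply the update.
f'(x) = 90*x - 41
f'(9.632) = 90*9.632 - 41 = 825.88
x_1 = 9.632 - 0.05*825.88 = -31.662


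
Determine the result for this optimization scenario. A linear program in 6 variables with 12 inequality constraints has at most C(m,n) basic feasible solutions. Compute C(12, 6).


Each vertex corresponds to some choice of n active constraints out of m, so the number of vertices is at most C(m, n) = m! / (n!(m-n)!).
m = 12, n = 6
Numerator: 12 * 11 * 10 * 9 * 8 * 7
Denominator: 6! = 720
C(12, 6) = 924


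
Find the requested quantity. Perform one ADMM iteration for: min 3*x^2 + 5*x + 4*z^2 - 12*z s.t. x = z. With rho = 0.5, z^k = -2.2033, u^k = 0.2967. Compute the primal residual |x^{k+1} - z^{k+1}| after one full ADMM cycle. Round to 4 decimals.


ADMM iteration with rho = 0.5, z^k = -2.2033, u^k = 0.2967
Step 1: x-update.
Minimize 3*x^2 + 5*x + (0.5/2)*(x + 2.2033 + 0.2967)^2
FOC: (2*3 + 0.5)*x = -5 + 0.5*(-2.2033 - 0.2967)
x^{k+1} = -0.9615
Step 2: z-update.
Minimize 4*z^2 - 12*z + (0.5/2)*(-0.9615 - z + 0.2967)^2
FOC: (2*4 + 0.5)*z = 12 + 0.5*(-0.9615 + 0.2967)
z^{k+1} = 1.3727
Step 3: u-update.
u^{k+1} = 0.2967 - 0.9615 - 1.3727 = -2.0375
Step 4: Primal residual = |-0.9615 - 1.3727| = 2.3342


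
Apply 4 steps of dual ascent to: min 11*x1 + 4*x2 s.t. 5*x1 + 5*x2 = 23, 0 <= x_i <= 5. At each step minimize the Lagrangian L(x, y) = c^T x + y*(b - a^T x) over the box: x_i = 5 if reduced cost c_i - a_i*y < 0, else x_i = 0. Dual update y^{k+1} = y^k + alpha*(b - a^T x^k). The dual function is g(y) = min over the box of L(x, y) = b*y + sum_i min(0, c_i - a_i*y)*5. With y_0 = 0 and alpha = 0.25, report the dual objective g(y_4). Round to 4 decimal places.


Dual ascent for LP: min 11*x1 + 4*x2, 5*x1 + 5*x2 = 23, 0 <= x_i <= 5
Step 1: y^k = 0.0, reduced costs: (11.0, 4.0)
  x^k = (0.0, 0.0), subgradient = b - a^T x = 23.0
  y^{k+1} = 0.0 + 0.25*23.0 = 5.75
Step 2: y^k = 5.75, reduced costs: (-17.75, -24.75)
  x^k = (5.0, 5.0), subgradient = b - a^T x = -27.0
  y^{k+1} = 5.75 + 0.25*-27.0 = -1.0
Step 3: y^k = -1.0, reduced costs: (16.0, 9.0)
  x^k = (0.0, 0.0), subgradient = b - a^T x = 23.0
  y^{k+1} = -1.0 + 0.25*23.0 = 4.75
Step 4: y^k = 4.75, reduced costs: (-12.75, -19.75)
  x^k = (5.0, 5.0), subgradient = b - a^T x = -27.0
  y^{k+1} = 4.75 + 0.25*-27.0 = -2.0
Dual objective at y_4 = -2.0: reduced costs (21.0, 14.0), box minimizer x = (0.0, 0.0)
g(y_4) = b*y + (c1 - a1*y)*x1 + (c2 - a2*y)*x2 = 23*(-2.0) + 21.0*0.0 + 14.0*0.0 = -46.0 + 0.0 + 0.0 = -46.0


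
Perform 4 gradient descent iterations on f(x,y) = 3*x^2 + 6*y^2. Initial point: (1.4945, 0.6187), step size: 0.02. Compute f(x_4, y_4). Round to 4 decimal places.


Gradient descent on f(x,y) = 3*x^2 + 6*y^2.
Starting point: (1.4945, 0.6187), alpha = 0.02
Step 1: grad_x = 2*3*1.4945 = 8.967, grad_y = 2*6*0.6187 = 7.4244
  x_1 = 1.4945 - 0.02*8.967 = 1.3152
  y_1 = 0.6187 - 0.02*7.4244 = 0.4702
Step 2: grad_x = 2*3*1.3152 = 7.891, grad_y = 2*6*0.4702 = 5.6425
  x_2 = 1.3152 - 0.02*7.891 = 1.1573
  y_2 = 0.4702 - 0.02*5.6425 = 0.3574
Step 3: grad_x = 2*3*1.1573 = 6.944, grad_y = 2*6*0.3574 = 4.2883
  x_3 = 1.1573 - 0.02*6.944 = 1.0185
  y_3 = 0.3574 - 0.02*4.2883 = 0.2716
Step 4: grad_x = 2*3*1.0185 = 6.1108, grad_y = 2*6*0.2716 = 3.2591
  x_4 = 1.0185 - 0.02*6.1108 = 0.8962
  y_4 = 0.2716 - 0.02*3.2591 = 0.2064
f(0.8962, 0.2064) = 3*0.8962^2 + 6*0.2064^2 = 2.6654


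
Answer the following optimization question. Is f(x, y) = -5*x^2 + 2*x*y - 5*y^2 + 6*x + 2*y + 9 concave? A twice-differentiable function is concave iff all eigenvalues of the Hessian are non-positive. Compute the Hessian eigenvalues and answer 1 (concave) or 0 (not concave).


The Hessian of f(x,y) = -5*x^2 + 2*x*y - 5*y^2 + 6*x + 2*y + 9 is:
H = [[-10, 2], [2, -10]]
Trace = -10 - 10 = -20
Determinant = -10*-10 - (2)^2 = 96
Discriminant = (-20)^2 - 4*96 = 16.0
Eigenvalues: lambda_1 = -12.0, lambda_2 = -8.0
The function is concave.

1


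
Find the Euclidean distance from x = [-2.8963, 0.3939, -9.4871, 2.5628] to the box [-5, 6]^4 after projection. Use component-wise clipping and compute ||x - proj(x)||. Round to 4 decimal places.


Project each component onto [-5, 6].
clip(-2.8963) = -2.8963, clip(0.3939) = 0.3939, clip(-9.4871) = -5.0, clip(2.5628) = 2.5628
Projection = [-2.8963, 0.3939, -5.0, 2.5628]
Squared diffs: [0.0, 0.0, 20.1341, 0.0]
Distance = sqrt(20.1341) = 4.4871


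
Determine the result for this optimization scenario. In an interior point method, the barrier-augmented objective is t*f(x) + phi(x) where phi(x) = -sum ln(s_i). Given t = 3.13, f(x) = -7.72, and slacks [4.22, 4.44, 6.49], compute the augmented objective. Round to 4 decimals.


Step 1: Compute log-barrier.
ln values: [1.4398, 1.4907, 1.8703]
phi = -(1.4398 + 1.4907 + 1.8703) = -4.8008
Step 2: Compute augmented objective.
t*f(x) = 3.13*-7.72 = -24.1636
Total = -24.1636 - 4.8008 = -28.9644


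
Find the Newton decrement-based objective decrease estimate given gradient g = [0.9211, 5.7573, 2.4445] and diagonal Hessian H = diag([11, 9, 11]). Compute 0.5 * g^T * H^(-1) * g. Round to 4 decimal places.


Step 1: H is diagonal, so H^(-1) * g = [0.0837, 0.6397, 0.2222].
Step 2: g^T H^(-1) g = sum_i g_i^2 / H_ii
  = (0.9211)^2/11 + (5.7573)^2/9 + (2.4445)^2/11
  = 0.0771 + 3.6829 + 0.5432 = 4.3033
Step 3: Objective decrease = 0.5 * g^T H^(-1) g = 2.1517


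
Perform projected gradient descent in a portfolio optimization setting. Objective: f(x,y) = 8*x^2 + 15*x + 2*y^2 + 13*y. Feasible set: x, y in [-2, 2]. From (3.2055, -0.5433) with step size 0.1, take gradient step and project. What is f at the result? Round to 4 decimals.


Step 1: Compute gradient at (3.2055, -0.5433).
grad_x = 2*8*3.2055 + 15 = 66.288
grad_y = 2*2*-0.5433 + 13 = 10.8268
Step 2: Gradient step.
x_raw = 3.2055 - 0.1*66.288 = -3.4233
y_raw = -0.5433 - 0.1*10.8268 = -1.626
Step 3: Project onto [-2, 2].
x_proj = clip(-3.4233) = -2.0
y_proj = clip(-1.626) = -1.626
Step 4: Evaluate f.
f(-2.0, -1.626) = -13.8501


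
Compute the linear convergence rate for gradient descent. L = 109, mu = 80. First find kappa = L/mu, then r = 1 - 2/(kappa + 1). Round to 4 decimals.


Step 1: Compute the condition number.
kappa = L/mu = 109/80 = 1.3625
Step 2: Compute the convergence rate.
r = 1 - 2/(kappa + 1) = 1 - 2*mu/(L + mu) = (L - mu)/(L + mu) = 29/189 = 0.1534


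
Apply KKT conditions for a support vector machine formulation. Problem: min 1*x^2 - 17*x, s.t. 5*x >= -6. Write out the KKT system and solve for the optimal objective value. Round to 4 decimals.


Step 1: Try lambda = 0 (constraint inactive).
Stationarity: 2*1*x - 17 = 0
x* = 17/(2*1) = 8.5
Check constraint: 5*8.5 = 42.5 >= -6 -- satisfied.
Step 2: Compute optimal value.
f(x*) = 1*8.5^2 - 17*8.5 = -72.25


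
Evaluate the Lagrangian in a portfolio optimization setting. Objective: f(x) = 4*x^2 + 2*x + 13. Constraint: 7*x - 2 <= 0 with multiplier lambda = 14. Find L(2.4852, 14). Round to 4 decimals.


Step 1: Evaluate f(x).
f(2.4852) = 4*2.4852^2 + 2*2.4852 + 13 = 42.6753
Step 2: Evaluate g(x).
g(2.4852) = 7*2.4852 - 2 = 15.3964
Step 3: Compute Lagrangian.
L = 42.6753 + 14*15.3964 = 258.2249


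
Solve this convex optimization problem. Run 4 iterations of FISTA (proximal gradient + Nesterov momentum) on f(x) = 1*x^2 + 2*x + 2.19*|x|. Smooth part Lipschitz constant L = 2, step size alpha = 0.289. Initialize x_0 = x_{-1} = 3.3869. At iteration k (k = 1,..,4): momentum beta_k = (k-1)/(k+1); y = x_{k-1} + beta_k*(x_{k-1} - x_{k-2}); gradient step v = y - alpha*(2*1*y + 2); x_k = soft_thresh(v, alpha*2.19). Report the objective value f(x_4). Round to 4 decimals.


FISTA on f(x) = 1*x^2 + 2*x + 2.19*|x|
L = 2, alpha = 0.289
Iteration 1: beta = 0.0, y = 3.3869 + 0.0*(3.3869 - 3.3869) = 3.3869
  grad(y) = 8.7738, v = y - alpha*grad = 0.8513
  prox(v) = soft_thresh(0.8513, 0.6329) = 0.2184
Iteration 2: beta = 0.3333, y = 0.2184 + 0.3333*(0.2184 - 3.3869) = -0.8378
  grad(y) = 0.3244, v = y - alpha*grad = -0.9316
  prox(v) = soft_thresh(-0.9316, 0.6329) = -0.2986
Iteration 3: beta = 0.5, y = -0.2986 + 0.5*(-0.2986 - 0.2184) = -0.5572
  grad(y) = 0.8857, v = y - alpha*grad = -0.8131
  prox(v) = soft_thresh(-0.8131, 0.6329) = -0.1802
Iteration 4: beta = 0.6, y = -0.1802 + 0.6*(-0.1802 + 0.2986) = -0.1091
  grad(y) = 1.7817, v = y - alpha*grad = -0.6241
  prox(v) = soft_thresh(-0.6241, 0.6329) = 0.0
f(x_4) = 1*0.0^2 + 2*0.0 + 2.19*|0.0| = 0.0


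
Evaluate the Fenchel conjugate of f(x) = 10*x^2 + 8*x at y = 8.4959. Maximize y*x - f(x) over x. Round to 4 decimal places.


f*(y) = sup_x {y*x - a*x^2 - b*x} = sup_x {(y-b)*x - a*x^2}
FOC: (y - b) - 2a*x = 0 => x* = (y - b)/(2a)
x* = (8.4959 - 8)/(2*10) = 0.0248
f*(8.4959) = (y-b)^2/(4a) = (8.4959 - 8)^2/(4*10)
= 0.2459/40 = 0.0061


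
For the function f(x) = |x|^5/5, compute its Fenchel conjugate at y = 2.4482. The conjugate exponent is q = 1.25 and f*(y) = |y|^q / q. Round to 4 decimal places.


The conjugate exponent q satisfies 1/p + 1/q = 1.
p = 5, so q = 5/(5 - 1) = 1.25
|y|^q = 2.4482^1.25 = 3.0624
f*(2.4482) = 3.0624 / 1.25 = 2.4499


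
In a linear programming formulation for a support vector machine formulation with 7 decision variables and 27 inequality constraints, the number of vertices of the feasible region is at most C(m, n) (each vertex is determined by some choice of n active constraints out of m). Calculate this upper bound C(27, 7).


Each vertex corresponds to some choice of n active constraints out of m, so the number of vertices is at most C(m, n) = m! / (n!(m-n)!).
m = 27, n = 7
Numerator: 27 * 26 * 25 * 24 * 23 * 22 * 21
Denominator: 7! = 5040
C(27, 7) = 888030


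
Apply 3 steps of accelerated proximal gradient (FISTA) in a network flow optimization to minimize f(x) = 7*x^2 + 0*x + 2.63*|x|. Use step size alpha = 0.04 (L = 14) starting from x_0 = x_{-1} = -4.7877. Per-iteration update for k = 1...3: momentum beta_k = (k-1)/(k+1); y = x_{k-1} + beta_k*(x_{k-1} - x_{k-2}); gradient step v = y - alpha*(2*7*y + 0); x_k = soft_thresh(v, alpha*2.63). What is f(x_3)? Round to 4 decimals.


FISTA on f(x) = 7*x^2 + 0*x + 2.63*|x|
L = 14, alpha = 0.04
Iteration 1: beta = 0.0, y = -4.7877 + 0.0*(-4.7877 + 4.7877) = -4.7877
  grad(y) = -67.0278, v = y - alpha*grad = -2.1066
  prox(v) = soft_thresh(-2.1066, 0.1052) = -2.0014
Iteration 2: beta = 0.3333, y = -2.0014 + 0.3333*(-2.0014 + 4.7877) = -1.0726
  grad(y) = -15.0166, v = y - alpha*grad = -0.472
  prox(v) = soft_thresh(-0.472, 0.1052) = -0.3668
Iteration 3: beta = 0.5, y = -0.3668 + 0.5*(-0.3668 + 2.0014) = 0.4506
  grad(y) = 6.3079, v = y - alpha*grad = 0.1982
  prox(v) = soft_thresh(0.1982, 0.1052) = 0.093
f(x_3) = 7*0.093^2 + 0*0.093 + 2.63*|0.093| = 0.3053


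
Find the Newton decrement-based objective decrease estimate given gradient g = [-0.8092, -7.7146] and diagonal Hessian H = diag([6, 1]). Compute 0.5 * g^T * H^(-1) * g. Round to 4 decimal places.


Step 1: H is diagonal, so H^(-1) * g = [-0.1349, -7.7146].
Step 2: g^T H^(-1) g = sum_i g_i^2 / H_ii
  = (-0.8092)^2/6 + (-7.7146)^2/1
  = 0.1091 + 59.5151 = 59.6242
Step 3: Objective decrease = 0.5 * g^T H^(-1) g = 29.8121


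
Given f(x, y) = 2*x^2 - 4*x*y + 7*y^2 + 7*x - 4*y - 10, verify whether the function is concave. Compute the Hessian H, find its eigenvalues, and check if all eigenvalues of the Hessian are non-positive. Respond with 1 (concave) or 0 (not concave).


The Hessian of f(x,y) = 2*x^2 - 4*x*y + 7*y^2 + 7*x - 4*y - 10 is:
H = [[4, -4], [-4, 14]]
Trace = 4 + 14 = 18
Determinant = 4*14 - (-4)^2 = 40
Discriminant = (18)^2 - 4*40 = 164.0
Eigenvalues: lambda_1 = 2.5969, lambda_2 = 15.4031
The function is not concave.

0


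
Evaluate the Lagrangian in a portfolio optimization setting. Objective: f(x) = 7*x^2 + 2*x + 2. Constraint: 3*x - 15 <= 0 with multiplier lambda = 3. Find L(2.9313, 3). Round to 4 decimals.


Step 1: Evaluate f(x).
f(2.9313) = 7*2.9313^2 + 2*2.9313 + 2 = 68.0102
Step 2: Evaluate g(x).
g(2.9313) = 3*2.9313 - 15 = -6.2061
Step 3: Compute Lagrangian.
L = 68.0102 + 3*-6.2061 = 49.3919


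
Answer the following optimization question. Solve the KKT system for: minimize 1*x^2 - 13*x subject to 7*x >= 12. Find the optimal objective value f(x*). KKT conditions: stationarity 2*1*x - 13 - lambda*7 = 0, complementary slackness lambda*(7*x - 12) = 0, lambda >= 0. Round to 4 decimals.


Step 1: Try lambda = 0 (constraint inactive).
Stationarity: 2*1*x - 13 = 0
x* = 13/(2*1) = 6.5
Check constraint: 7*6.5 = 45.5 >= 12 -- satisfied.
Step 2: Compute optimal value.
f(x*) = 1*6.5^2 - 13*6.5 = -42.25


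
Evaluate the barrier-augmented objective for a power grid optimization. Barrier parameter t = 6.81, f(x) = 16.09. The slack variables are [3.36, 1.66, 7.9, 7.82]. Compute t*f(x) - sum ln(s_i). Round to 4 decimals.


Step 1: Compute log-barrier.
ln values: [1.2119, 0.5068, 2.0669, 2.0567]
phi = -(1.2119 + 0.5068 + 2.0669 + 2.0567) = -5.8423
Step 2: Compute augmented objective.
t*f(x) = 6.81*16.09 = 109.5729
Total = 109.5729 - 5.8423 = 103.7306


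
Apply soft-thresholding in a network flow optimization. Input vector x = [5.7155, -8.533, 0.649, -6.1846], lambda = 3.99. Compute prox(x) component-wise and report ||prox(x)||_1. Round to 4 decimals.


Soft-thresholding with lambda = 3.99:
prox(5.7155) = sign(5.7155)*max(|5.7155| - 3.99, 0) = 1.7255
prox(-8.533) = sign(-8.533)*max(|-8.533| - 3.99, 0) = -4.543
prox(0.649) = sign(0.649)*max(|0.649| - 3.99, 0) = 0.0
prox(-6.1846) = sign(-6.1846)*max(|-6.1846| - 3.99, 0) = -2.1946
prox(x) = [1.7255, -4.543, 0.0, -2.1946]
||prox(x)||_1 = 1.7255 + 4.543 + 0.0 + 2.1946 = 8.4631


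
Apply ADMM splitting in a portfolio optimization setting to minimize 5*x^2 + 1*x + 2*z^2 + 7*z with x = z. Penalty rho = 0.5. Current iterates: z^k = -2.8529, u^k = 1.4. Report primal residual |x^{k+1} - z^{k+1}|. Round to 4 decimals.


ADMM iteration with rho = 0.5, z^k = -2.8529, u^k = 1.4
Step 1: x-update.
Minimize 5*x^2 + 1*x + (0.5/2)*(x + 2.8529 + 1.4)^2
FOC: (2*5 + 0.5)*x = -1 + 0.5*(-2.8529 - 1.4)
x^{k+1} = -0.2978
Step 2: z-update.
Minimize 2*z^2 + 7*z + (0.5/2)*(-0.2978 - z + 1.4)^2
FOC: (2*2 + 0.5)*z = -7 + 0.5*(-0.2978 + 1.4)
z^{k+1} = -1.4331
Step 3: u-update.
u^{k+1} = 1.4 - 0.2978 + 1.4331 = 2.5353
Step 4: Primal residual = |-0.2978 + 1.4331| = 1.1353


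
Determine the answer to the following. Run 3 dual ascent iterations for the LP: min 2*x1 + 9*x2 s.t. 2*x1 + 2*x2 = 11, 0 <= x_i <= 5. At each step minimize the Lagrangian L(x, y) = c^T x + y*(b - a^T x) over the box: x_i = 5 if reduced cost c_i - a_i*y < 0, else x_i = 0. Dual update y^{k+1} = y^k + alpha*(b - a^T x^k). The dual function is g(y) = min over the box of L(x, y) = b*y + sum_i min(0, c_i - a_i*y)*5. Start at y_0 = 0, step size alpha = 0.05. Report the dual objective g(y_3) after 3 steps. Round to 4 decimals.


Dual ascent for LP: min 2*x1 + 9*x2, 2*x1 + 2*x2 = 11, 0 <= x_i <= 5
Step 1: y^k = 0.0, reduced costs: (2.0, 9.0)
  x^k = (0.0, 0.0), subgradient = b - a^T x = 11.0
  y^{k+1} = 0.0 + 0.05*11.0 = 0.55
Step 2: y^k = 0.55, reduced costs: (0.9, 7.9)
  x^k = (0.0, 0.0), subgradient = b - a^T x = 11.0
  y^{k+1} = 0.55 + 0.05*11.0 = 1.1
Step 3: y^k = 1.1, reduced costs: (-0.2, 6.8)
  x^k = (5.0, 0.0), subgradient = b - a^T x = 1.0
  y^{k+1} = 1.1 + 0.05*1.0 = 1.15
Dual objective at y_3 = 1.15: reduced costs (-0.3, 6.7), box minimizer x = (5.0, 0.0)
g(y_3) = b*y + (c1 - a1*y)*x1 + (c2 - a2*y)*x2 = 11*1.15 + (-0.3)*5.0 + 6.7*0.0 = 12.65 - 1.5 + 0.0 = 11.15


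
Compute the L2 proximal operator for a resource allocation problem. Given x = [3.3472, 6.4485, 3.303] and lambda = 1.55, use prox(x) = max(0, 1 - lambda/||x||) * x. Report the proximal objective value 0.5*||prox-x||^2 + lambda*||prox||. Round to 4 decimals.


Step 1: Compute ||x||.
||x|| = 7.981
Step 2: Compute scaling factor.
scale = max(0, 1 - 1.55/7.981) = 0.8058
Step 3: prox(x) = [2.6971, 5.1961, 2.6615]
||prox(x)|| = 6.431
Step 4: Proximal objective.
0.5*||prox-x||^2 = 1.2013
lambda*||prox|| = 9.9681
Total = 11.1693


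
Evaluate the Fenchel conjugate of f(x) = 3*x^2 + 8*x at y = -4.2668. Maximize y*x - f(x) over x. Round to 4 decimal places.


f*(y) = sup_x {y*x - a*x^2 - b*x} = sup_x {(y-b)*x - a*x^2}
FOC: (y - b) - 2a*x = 0 => x* = (y - b)/(2a)
x* = (-4.2668 - 8)/(2*3) = -2.0445
f*(-4.2668) = (y-b)^2/(4a) = (-4.2668 - 8)^2/(4*3)
= 150.4744/12 = 12.5395


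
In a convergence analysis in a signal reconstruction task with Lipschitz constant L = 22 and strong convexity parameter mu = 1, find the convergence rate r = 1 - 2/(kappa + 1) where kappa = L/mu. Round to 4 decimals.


Step 1: Compute the condition number.
kappa = L/mu = 22/1 = 22.0
Step 2: Compute the convergence rate.
r = 1 - 2/(kappa + 1) = 1 - 2*mu/(L + mu) = (L - mu)/(L + mu) = 21/23 = 0.913


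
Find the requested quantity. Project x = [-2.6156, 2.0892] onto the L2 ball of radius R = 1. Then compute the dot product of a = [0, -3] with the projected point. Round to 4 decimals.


Step 1: Compute ||x|| (intermediates to 6 decimals).
||x|| = sqrt((-2.6156)^2 + 2.0892^2) = 3.347554
Step 2: Project.
Since ||x|| > R, scale = R/||x|| = 1/3.347554 = 0.298726, proj(x) = scale * x
proj(x) = [-0.781348, 0.624098]
Step 3: Dot product.
a^T * proj(x) = 0*(-0.781348) - 3*0.624098 = -1.8723


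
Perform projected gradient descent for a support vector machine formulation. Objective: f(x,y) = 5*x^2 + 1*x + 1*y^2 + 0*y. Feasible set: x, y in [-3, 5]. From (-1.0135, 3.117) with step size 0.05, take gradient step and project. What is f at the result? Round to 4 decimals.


Step 1: Compute gradient at (-1.0135, 3.117).
grad_x = 2*5*-1.0135 + 1 = -9.135
grad_y = 2*1*3.117 + 0 = 6.234
Step 2: Gradient step.
x_raw = -1.0135 - 0.05*-9.135 = -0.5568
y_raw = 3.117 - 0.05*6.234 = 2.8053
Step 3: Project onto [-3, 5].
x_proj = clip(-0.5568) = -0.5568
y_proj = clip(2.8053) = 2.8053
Step 4: Evaluate f.
f(-0.5568, 2.8053) = 8.8628


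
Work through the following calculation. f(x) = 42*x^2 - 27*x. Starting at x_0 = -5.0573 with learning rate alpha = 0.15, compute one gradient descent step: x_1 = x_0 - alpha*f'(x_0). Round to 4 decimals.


We compute the gradient at x_0 and apply the update.
f'(x) = 84*x - 27
f'(-5.0573) = 84*-5.0573 - 27 = -451.8132
x_1 = -5.0573 - 0.15*-451.8132 = 62.7147


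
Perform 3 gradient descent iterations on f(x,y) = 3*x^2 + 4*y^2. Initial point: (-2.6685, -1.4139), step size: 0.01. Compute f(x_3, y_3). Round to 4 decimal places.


Gradient descent on f(x,y) = 3*x^2 + 4*y^2.
Starting point: (-2.6685, -1.4139), alpha = 0.01
Step 1: grad_x = 2*3*-2.6685 = -16.011, grad_y = 2*4*-1.4139 = -11.3112
  x_1 = -2.6685 - 0.01*-16.011 = -2.5084
  y_1 = -1.4139 - 0.01*-11.3112 = -1.3008
Step 2: grad_x = 2*3*-2.5084 = -15.0503, grad_y = 2*4*-1.3008 = -10.4063
  x_2 = -2.5084 - 0.01*-15.0503 = -2.3579
  y_2 = -1.3008 - 0.01*-10.4063 = -1.1967
Step 3: grad_x = 2*3*-2.3579 = -14.1473, grad_y = 2*4*-1.1967 = -9.5738
  x_3 = -2.3579 - 0.01*-14.1473 = -2.2164
  y_3 = -1.1967 - 0.01*-9.5738 = -1.101
f(-2.2164, -1.101) = 3*(-2.2164)^2 + 4*(-1.101)^2 = 19.5862


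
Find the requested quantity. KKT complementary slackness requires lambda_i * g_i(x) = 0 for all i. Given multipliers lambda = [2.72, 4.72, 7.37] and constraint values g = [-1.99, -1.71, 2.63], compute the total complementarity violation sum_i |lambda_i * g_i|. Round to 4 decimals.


KKT complementary slackness check:
lambda_1 * g_1 = 2.72 * -1.99 = -5.4128
lambda_2 * g_2 = 4.72 * -1.71 = -8.0712
lambda_3 * g_3 = 7.37 * 2.63 = 19.3831
Total violation = 5.4128 + 8.0712 + 19.3831 = 32.8671


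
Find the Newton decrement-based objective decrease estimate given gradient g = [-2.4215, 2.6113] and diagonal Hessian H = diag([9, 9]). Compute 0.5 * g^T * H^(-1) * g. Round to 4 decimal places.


Step 1: H is diagonal, so H^(-1) * g = [-0.2691, 0.2901].
Step 2: g^T H^(-1) g = sum_i g_i^2 / H_ii
  = (-2.4215)^2/9 + (2.6113)^2/9
  = 0.6515 + 0.7577 = 1.4092
Step 3: Objective decrease = 0.5 * g^T H^(-1) g = 0.7046


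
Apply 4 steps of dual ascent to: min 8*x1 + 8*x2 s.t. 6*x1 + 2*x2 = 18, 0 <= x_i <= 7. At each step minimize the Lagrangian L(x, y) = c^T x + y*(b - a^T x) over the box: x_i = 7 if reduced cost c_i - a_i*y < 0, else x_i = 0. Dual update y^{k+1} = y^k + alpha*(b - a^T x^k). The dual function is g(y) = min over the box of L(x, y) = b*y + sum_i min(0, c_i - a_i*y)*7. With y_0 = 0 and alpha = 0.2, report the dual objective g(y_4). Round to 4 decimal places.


Dual ascent for LP: min 8*x1 + 8*x2, 6*x1 + 2*x2 = 18, 0 <= x_i <= 7
Step 1: y^k = 0.0, reduced costs: (8.0, 8.0)
  x^k = (0.0, 0.0), subgradient = b - a^T x = 18.0
  y^{k+1} = 0.0 + 0.2*18.0 = 3.6
Step 2: y^k = 3.6, reduced costs: (-13.6, 0.8)
  x^k = (7.0, 0.0), subgradient = b - a^T x = -24.0
  y^{k+1} = 3.6 + 0.2*-24.0 = -1.2
Step 3: y^k = -1.2, reduced costs: (15.2, 10.4)
  x^k = (0.0, 0.0), subgradient = b - a^T x = 18.0
  y^{k+1} = -1.2 + 0.2*18.0 = 2.4
Step 4: y^k = 2.4, reduced costs: (-6.4, 3.2)
  x^k = (7.0, 0.0), subgradient = b - a^T x = -24.0
  y^{k+1} = 2.4 + 0.2*-24.0 = -2.4
Dual objective at y_4 = -2.4: reduced costs (22.4, 12.8), box minimizer x = (0.0, 0.0)
g(y_4) = b*y + (c1 - a1*y)*x1 + (c2 - a2*y)*x2 = 18*(-2.4) + 22.4*0.0 + 12.8*0.0 = -43.2 + 0.0 + 0.0 = -43.2


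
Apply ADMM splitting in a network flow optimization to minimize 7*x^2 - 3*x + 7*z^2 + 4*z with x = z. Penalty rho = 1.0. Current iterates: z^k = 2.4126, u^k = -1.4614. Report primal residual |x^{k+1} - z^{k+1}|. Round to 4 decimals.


ADMM iteration with rho = 1.0, z^k = 2.4126, u^k = -1.4614
Step 1: x-update.
Minimize 7*x^2 - 3*x + (1.0/2)*(x - 2.4126 - 1.4614)^2
FOC: (2*7 + 1.0)*x = 3 + 1.0*(2.4126 + 1.4614)
x^{k+1} = 0.4583
Step 2: z-update.
Minimize 7*z^2 + 4*z + (1.0/2)*(0.4583 - z - 1.4614)^2
FOC: (2*7 + 1.0)*z = -4 + 1.0*(0.4583 - 1.4614)
z^{k+1} = -0.3335
Step 3: u-update.
u^{k+1} = -1.4614 + 0.4583 + 0.3335 = -0.6696
Step 4: Primal residual = |0.4583 + 0.3335| = 0.7918


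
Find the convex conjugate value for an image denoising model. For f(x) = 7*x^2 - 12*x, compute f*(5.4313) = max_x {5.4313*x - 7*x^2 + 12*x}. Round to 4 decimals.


f*(y) = sup_x {y*x - a*x^2 - b*x} = sup_x {(y-b)*x - a*x^2}
FOC: (y - b) - 2a*x = 0 => x* = (y - b)/(2a)
x* = (5.4313 + 12)/(2*7) = 1.2451
f*(5.4313) = (y-b)^2/(4a) = (5.4313 + 12)^2/(4*7)
= 303.8502/28 = 10.8518


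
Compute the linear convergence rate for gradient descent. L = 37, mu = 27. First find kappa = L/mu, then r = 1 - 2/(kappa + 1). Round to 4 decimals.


Step 1: Compute the condition number.
kappa = L/mu = 37/27 = 1.3704
Step 2: Compute the convergence rate.
r = 1 - 2/(kappa + 1) = 1 - 2*mu/(L + mu) = (L - mu)/(L + mu) = 10/64 = 0.1563


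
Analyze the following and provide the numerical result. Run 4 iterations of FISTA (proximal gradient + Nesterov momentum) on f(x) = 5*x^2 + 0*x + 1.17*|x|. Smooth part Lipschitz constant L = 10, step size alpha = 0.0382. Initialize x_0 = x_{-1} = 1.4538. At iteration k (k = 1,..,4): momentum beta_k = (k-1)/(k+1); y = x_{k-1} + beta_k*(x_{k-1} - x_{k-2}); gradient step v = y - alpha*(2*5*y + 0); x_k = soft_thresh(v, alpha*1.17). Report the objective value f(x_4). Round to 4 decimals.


FISTA on f(x) = 5*x^2 + 0*x + 1.17*|x|
L = 10, alpha = 0.0382
Iteration 1: beta = 0.0, y = 1.4538 + 0.0*(1.4538 - 1.4538) = 1.4538
  grad(y) = 14.538, v = y - alpha*grad = 0.8984
  prox(v) = soft_thresh(0.8984, 0.0447) = 0.8538
Iteration 2: beta = 0.3333, y = 0.8538 + 0.3333*(0.8538 - 1.4538) = 0.6537
  grad(y) = 6.5374, v = y - alpha*grad = 0.404
  prox(v) = soft_thresh(0.404, 0.0447) = 0.3593
Iteration 3: beta = 0.5, y = 0.3593 + 0.5*(0.3593 - 0.8538) = 0.1121
  grad(y) = 1.121, v = y - alpha*grad = 0.0693
  prox(v) = soft_thresh(0.0693, 0.0447) = 0.0246
Iteration 4: beta = 0.6, y = 0.0246 + 0.6*(0.0246 - 0.3593) = -0.1763
  grad(y) = -1.7626, v = y - alpha*grad = -0.1089
  prox(v) = soft_thresh(-0.1089, 0.0447) = -0.0642
f(x_4) = 5*(-0.0642)^2 + 0*(-0.0642) + 1.17*|-0.0642| = 0.0958


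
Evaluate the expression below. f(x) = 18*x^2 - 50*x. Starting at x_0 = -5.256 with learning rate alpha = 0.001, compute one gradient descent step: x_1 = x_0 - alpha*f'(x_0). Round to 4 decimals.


We compute the gradient at x_0 and apply the update.
f'(x) = 36*x - 50
f'(-5.256) = 36*-5.256 - 50 = -239.216
x_1 = -5.256 - 0.001*-239.216 = -5.0168


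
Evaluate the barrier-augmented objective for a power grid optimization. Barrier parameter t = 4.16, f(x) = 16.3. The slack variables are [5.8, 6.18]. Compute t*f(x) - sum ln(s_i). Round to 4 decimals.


Step 1: Compute log-barrier.
ln values: [1.7579, 1.8213]
phi = -(1.7579 + 1.8213) = -3.5792
Step 2: Compute augmented objective.
t*f(x) = 4.16*16.3 = 67.808
Total = 67.808 - 3.5792 = 64.2288


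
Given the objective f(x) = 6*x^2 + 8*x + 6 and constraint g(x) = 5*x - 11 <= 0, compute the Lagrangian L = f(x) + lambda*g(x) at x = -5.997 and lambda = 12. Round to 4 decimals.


Step 1: Evaluate f(x).
f(-5.997) = 6*(-5.997)^2 + 8*(-5.997) + 6 = 173.8081
Step 2: Evaluate g(x).
g(-5.997) = 5*-5.997 - 11 = -40.985
Step 3: Compute Lagrangian.
L = 173.8081 + 12*-40.985 = -318.0119


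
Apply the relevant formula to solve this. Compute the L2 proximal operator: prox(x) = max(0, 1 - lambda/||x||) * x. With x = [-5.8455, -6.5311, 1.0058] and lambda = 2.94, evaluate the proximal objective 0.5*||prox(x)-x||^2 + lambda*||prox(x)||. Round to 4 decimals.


Step 1: Compute ||x||.
||x|| = 8.8225
Step 2: Compute scaling factor.
scale = max(0, 1 - 2.94/8.8225) = 0.6668
Step 3: prox(x) = [-3.8976, -4.3547, 0.6706]
||prox(x)|| = 5.8825
Step 4: Proximal objective.
0.5*||prox-x||^2 = 4.3218
lambda*||prox|| = 17.2946
Total = 21.6164


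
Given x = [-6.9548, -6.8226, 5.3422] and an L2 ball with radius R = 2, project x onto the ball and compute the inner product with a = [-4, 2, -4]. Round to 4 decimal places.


Step 1: Compute ||x|| (intermediates to 6 decimals).
||x|| = sqrt((-6.9548)^2 + (-6.8226)^2 + 5.3422^2) = 11.111085
Step 2: Project.
Since ||x|| > R, scale = R/||x|| = 2/11.111085 = 0.18, proj(x) = scale * x
proj(x) = [-1.251864, -1.228068, 0.961596]
Step 3: Dot product.
a^T * proj(x) = -4*(-1.251864) + 2*(-1.228068) - 4*0.961596 = -1.2951


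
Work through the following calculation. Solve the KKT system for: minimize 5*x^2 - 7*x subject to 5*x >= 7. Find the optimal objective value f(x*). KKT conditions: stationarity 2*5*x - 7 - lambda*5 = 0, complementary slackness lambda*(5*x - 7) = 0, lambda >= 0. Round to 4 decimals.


Step 1: Try lambda = 0 (constraint inactive).
x_unc = 7/(2*5) = 0.7
Check: 5*0.7 = 3.5 < 7 -- violated!
Step 2: Constraint must be active: 5*x = 7
x* = 7/5 = 1.4
lambda = (2*5*1.4 - 7)/5 = 1.4
Step 3: Compute optimal value.
f(x*) = 5*1.4^2 - 7*1.4 = 0.0


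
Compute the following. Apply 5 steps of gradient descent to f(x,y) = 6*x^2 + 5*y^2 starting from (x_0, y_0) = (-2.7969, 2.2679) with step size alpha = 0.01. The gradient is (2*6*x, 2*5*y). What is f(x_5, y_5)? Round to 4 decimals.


Gradient descent on f(x,y) = 6*x^2 + 5*y^2.
Starting point: (-2.7969, 2.2679), alpha = 0.01
Step 1: grad_x = 2*6*-2.7969 = -33.5628, grad_y = 2*5*2.2679 = 22.679
  x_1 = -2.7969 - 0.01*-33.5628 = -2.4613
  y_1 = 2.2679 - 0.01*22.679 = 2.0411
Step 2: grad_x = 2*6*-2.4613 = -29.5353, grad_y = 2*5*2.0411 = 20.4111
  x_2 = -2.4613 - 0.01*-29.5353 = -2.1659
  y_2 = 2.0411 - 0.01*20.4111 = 1.837
Step 3: grad_x = 2*6*-2.1659 = -25.991, grad_y = 2*5*1.837 = 18.37
  x_3 = -2.1659 - 0.01*-25.991 = -1.906
  y_3 = 1.837 - 0.01*18.37 = 1.6533
Step 4: grad_x = 2*6*-1.906 = -22.8721, grad_y = 2*5*1.6533 = 16.533
  x_4 = -1.906 - 0.01*-22.8721 = -1.6773
  y_4 = 1.6533 - 0.01*16.533 = 1.488
Step 5: grad_x = 2*6*-1.6773 = -20.1275, grad_y = 2*5*1.488 = 14.8797
  x_5 = -1.6773 - 0.01*-20.1275 = -1.476
  y_5 = 1.488 - 0.01*14.8797 = 1.3392
f(-1.476, 1.3392) = 6*(-1.476)^2 + 5*1.3392^2 = 22.0386


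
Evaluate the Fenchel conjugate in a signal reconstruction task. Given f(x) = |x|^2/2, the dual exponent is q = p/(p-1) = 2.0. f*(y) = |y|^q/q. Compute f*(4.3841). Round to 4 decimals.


The conjugate exponent q satisfies 1/p + 1/q = 1.
p = 2, so q = 2/(2 - 1) = 2.0
|y|^q = 4.3841^2.0 = 19.2203
f*(4.3841) = 19.2203 / 2.0 = 9.6102


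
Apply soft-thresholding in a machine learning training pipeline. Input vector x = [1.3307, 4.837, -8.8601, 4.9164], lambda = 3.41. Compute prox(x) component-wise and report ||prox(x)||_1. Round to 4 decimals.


Soft-thresholding with lambda = 3.41:
prox(1.3307) = sign(1.3307)*max(|1.3307| - 3.41, 0) = 0.0
prox(4.837) = sign(4.837)*max(|4.837| - 3.41, 0) = 1.427
prox(-8.8601) = sign(-8.8601)*max(|-8.8601| - 3.41, 0) = -5.4501
prox(4.9164) = sign(4.9164)*max(|4.9164| - 3.41, 0) = 1.5064
prox(x) = [0.0, 1.427, -5.4501, 1.5064]
||prox(x)||_1 = 0.0 + 1.427 + 5.4501 + 1.5064 = 8.3835


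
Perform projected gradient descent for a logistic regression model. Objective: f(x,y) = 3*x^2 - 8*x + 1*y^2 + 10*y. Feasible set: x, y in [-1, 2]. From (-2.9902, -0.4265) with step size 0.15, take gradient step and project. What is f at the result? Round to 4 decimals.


Step 1: Compute gradient at (-2.9902, -0.4265).
grad_x = 2*3*-2.9902 - 8 = -25.9412
grad_y = 2*1*-0.4265 + 10 = 9.147
Step 2: Gradient step.
x_raw = -2.9902 - 0.15*-25.9412 = 0.901
y_raw = -0.4265 - 0.15*9.147 = -1.7986
Step 3: Project onto [-1, 2].
x_proj = clip(0.901) = 0.901
y_proj = clip(-1.7986) = -1.0
Step 4: Evaluate f.
f(0.901, -1.0) = -13.7725


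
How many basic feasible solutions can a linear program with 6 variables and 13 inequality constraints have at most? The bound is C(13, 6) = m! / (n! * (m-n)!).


Each vertex corresponds to some choice of n active constraints out of m, so the number of vertices is at most C(m, n) = m! / (n!(m-n)!).
m = 13, n = 6
Numerator: 13 * 12 * 11 * 10 * 9 * 8
Denominator: 6! = 720
C(13, 6) = 1716


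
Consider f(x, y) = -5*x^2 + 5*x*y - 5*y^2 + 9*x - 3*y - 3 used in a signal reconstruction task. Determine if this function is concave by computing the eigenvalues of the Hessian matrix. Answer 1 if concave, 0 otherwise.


The Hessian of f(x,y) = -5*x^2 + 5*x*y - 5*y^2 + 9*x - 3*y - 3 is:
H = [[-10, 5], [5, -10]]
Trace = -10 - 10 = -20
Determinant = -10*-10 - (5)^2 = 75
Discriminant = (-20)^2 - 4*75 = 100.0
Eigenvalues: lambda_1 = -15.0, lambda_2 = -5.0
The function is concave.

1


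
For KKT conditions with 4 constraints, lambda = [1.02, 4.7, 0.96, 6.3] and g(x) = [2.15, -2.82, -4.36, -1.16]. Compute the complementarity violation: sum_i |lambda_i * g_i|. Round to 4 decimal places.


KKT complementary slackness check:
lambda_1 * g_1 = 1.02 * 2.15 = 2.193
lambda_2 * g_2 = 4.7 * -2.82 = -13.254
lambda_3 * g_3 = 0.96 * -4.36 = -4.1856
lambda_4 * g_4 = 6.3 * -1.16 = -7.308
Total violation = 2.193 + 13.254 + 4.1856 + 7.308 = 26.9406


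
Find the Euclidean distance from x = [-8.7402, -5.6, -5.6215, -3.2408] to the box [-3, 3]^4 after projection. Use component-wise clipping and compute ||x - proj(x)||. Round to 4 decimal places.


Project each component onto [-3, 3].
clip(-8.7402) = -3.0, clip(-5.6) = -3.0, clip(-5.6215) = -3.0, clip(-3.2408) = -3.0
Projection = [-3.0, -3.0, -3.0, -3.0]
Squared diffs: [32.9499, 6.76, 6.8723, 0.058]
Distance = sqrt(46.6402) = 6.8294


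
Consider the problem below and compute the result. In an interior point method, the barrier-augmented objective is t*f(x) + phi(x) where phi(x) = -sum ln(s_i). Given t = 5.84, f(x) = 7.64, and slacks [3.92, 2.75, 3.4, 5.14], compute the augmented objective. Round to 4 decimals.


Step 1: Compute log-barrier.
ln values: [1.3661, 1.0116, 1.2238, 1.6371]
phi = -(1.3661 + 1.0116 + 1.2238 + 1.6371) = -5.2385
Step 2: Compute augmented objective.
t*f(x) = 5.84*7.64 = 44.6176
Total = 44.6176 - 5.2385 = 39.3791


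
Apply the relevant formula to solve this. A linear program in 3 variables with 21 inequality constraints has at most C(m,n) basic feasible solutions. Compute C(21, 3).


Each vertex corresponds to some choice of n active constraints out of m, so the number of vertices is at most C(m, n) = m! / (n!(m-n)!).
m = 21, n = 3
Numerator: 21 * 20 * 19
Denominator: 3! = 6
C(21, 3) = 1330


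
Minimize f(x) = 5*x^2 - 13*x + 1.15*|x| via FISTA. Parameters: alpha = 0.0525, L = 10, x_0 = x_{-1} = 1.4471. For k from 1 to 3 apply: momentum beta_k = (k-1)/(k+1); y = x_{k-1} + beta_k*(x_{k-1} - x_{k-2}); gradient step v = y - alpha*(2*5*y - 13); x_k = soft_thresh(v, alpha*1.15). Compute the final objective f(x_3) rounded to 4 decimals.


FISTA on f(x) = 5*x^2 - 13*x + 1.15*|x|
L = 10, alpha = 0.0525
Iteration 1: beta = 0.0, y = 1.4471 + 0.0*(1.4471 - 1.4471) = 1.4471
  grad(y) = 1.471, v = y - alpha*grad = 1.3699
  prox(v) = soft_thresh(1.3699, 0.0604) = 1.3095
Iteration 2: beta = 0.3333, y = 1.3095 + 0.3333*(1.3095 - 1.4471) = 1.2636
  grad(y) = -0.3637, v = y - alpha*grad = 1.2827
  prox(v) = soft_thresh(1.2827, 0.0604) = 1.2223
Iteration 3: beta = 0.5, y = 1.2223 + 0.5*(1.2223 - 1.3095) = 1.1788
  grad(y) = -1.2122, v = y - alpha*grad = 1.2424
  prox(v) = soft_thresh(1.2424, 0.0604) = 1.182
f(x_3) = 5*1.182^2 - 13*1.182 + 1.15*|1.182| = -7.0211


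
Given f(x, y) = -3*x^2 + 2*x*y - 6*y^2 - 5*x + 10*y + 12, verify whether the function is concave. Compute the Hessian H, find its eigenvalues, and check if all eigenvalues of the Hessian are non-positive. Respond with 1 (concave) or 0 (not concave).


The Hessian of f(x,y) = -3*x^2 + 2*x*y - 6*y^2 - 5*x + 10*y + 12 is:
H = [[-6, 2], [2, -12]]
Trace = -6 - 12 = -18
Determinant = -6*-12 - (2)^2 = 68
Discriminant = (-18)^2 - 4*68 = 52.0
Eigenvalues: lambda_1 = -12.6056, lambda_2 = -5.3944
The function is concave.

1


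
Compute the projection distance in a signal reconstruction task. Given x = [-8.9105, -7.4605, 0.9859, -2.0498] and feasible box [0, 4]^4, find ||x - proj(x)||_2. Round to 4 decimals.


Project each component onto [0, 4].
clip(-8.9105) = 0.0, clip(-7.4605) = 0.0, clip(0.9859) = 0.9859, clip(-2.0498) = 0.0
Projection = [0.0, 0.0, 0.9859, 0.0]
Squared diffs: [79.397, 55.6591, 0.0, 4.2017]
Distance = sqrt(139.2578) = 11.8008


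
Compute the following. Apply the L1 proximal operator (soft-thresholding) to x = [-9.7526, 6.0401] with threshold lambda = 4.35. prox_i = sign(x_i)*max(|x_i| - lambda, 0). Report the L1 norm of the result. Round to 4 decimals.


Soft-thresholding with lambda = 4.35:
prox(-9.7526) = sign(-9.7526)*max(|-9.7526| - 4.35, 0) = -5.4026
prox(6.0401) = sign(6.0401)*max(|6.0401| - 4.35, 0) = 1.6901
prox(x) = [-5.4026, 1.6901]
||prox(x)||_1 = 5.4026 + 1.6901 = 7.0927


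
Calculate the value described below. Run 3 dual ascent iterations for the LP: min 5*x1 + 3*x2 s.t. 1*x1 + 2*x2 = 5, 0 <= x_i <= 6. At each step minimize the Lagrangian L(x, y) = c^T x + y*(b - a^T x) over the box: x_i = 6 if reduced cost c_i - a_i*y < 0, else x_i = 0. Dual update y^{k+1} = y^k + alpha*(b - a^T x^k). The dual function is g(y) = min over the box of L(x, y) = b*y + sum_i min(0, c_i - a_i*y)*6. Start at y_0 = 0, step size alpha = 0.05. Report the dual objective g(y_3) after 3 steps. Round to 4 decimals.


Dual ascent for LP: min 5*x1 + 3*x2, 1*x1 + 2*x2 = 5, 0 <= x_i <= 6
Step 1: y^k = 0.0, reduced costs: (5.0, 3.0)
  x^k = (0.0, 0.0), subgradient = b - a^T x = 5.0
  y^{k+1} = 0.0 + 0.05*5.0 = 0.25
Step 2: y^k = 0.25, reduced costs: (4.75, 2.5)
  x^k = (0.0, 0.0), subgradient = b - a^T x = 5.0
  y^{k+1} = 0.25 + 0.05*5.0 = 0.5
Step 3: y^k = 0.5, reduced costs: (4.5, 2.0)
  x^k = (0.0, 0.0), subgradient = b - a^T x = 5.0
  y^{k+1} = 0.5 + 0.05*5.0 = 0.75
Dual objective at y_3 = 0.75: reduced costs (4.25, 1.5), box minimizer x = (0.0, 0.0)
g(y_3) = b*y + (c1 - a1*y)*x1 + (c2 - a2*y)*x2 = 5*0.75 + 4.25*0.0 + 1.5*0.0 = 3.75 + 0.0 + 0.0 = 3.75


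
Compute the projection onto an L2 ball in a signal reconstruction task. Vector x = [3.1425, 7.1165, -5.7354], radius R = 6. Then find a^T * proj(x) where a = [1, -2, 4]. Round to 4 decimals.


Step 1: Compute ||x|| (intermediates to 6 decimals).
||x|| = sqrt(3.1425^2 + 7.1165^2 + (-5.7354)^2) = 9.665128
Step 2: Project.
Since ||x|| > R, scale = R/||x|| = 6/9.665128 = 0.620788, proj(x) = scale * x
proj(x) = [1.950826, 4.417838, -3.560467]
Step 3: Dot product.
a^T * proj(x) = 1*1.950826 - 2*4.417838 + 4*(-3.560467) = -21.1267


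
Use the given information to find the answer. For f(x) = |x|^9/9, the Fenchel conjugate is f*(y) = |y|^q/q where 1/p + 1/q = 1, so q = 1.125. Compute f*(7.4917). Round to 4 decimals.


The conjugate exponent q satisfies 1/p + 1/q = 1.
p = 9, so q = 9/(9 - 1) = 1.125
|y|^q = 7.4917^1.125 = 9.6361
f*(7.4917) = 9.6361 / 1.125 = 8.5655


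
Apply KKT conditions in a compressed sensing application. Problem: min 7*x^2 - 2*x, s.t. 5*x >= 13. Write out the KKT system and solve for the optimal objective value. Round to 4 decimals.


Step 1: Try lambda = 0 (constraint inactive).
x_unc = 2/(2*7) = 0.1429
Check: 5*0.1429 = 0.7145 < 13 -- violated!
Step 2: Constraint must be active: 5*x = 13
x* = 13/5 = 2.6
lambda = (2*7*2.6 - 2)/5 = 6.88
Step 3: Compute optimal value.
f(x*) = 7*2.6^2 - 2*2.6 = 42.12


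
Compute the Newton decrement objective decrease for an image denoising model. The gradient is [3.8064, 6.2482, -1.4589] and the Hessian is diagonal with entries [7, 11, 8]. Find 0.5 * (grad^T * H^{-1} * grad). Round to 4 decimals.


Step 1: H is diagonal, so H^(-1) * g = [0.5438, 0.568, -0.1824].
Step 2: g^T H^(-1) g = sum_i g_i^2 / H_ii
  = (3.8064)^2/7 + (6.2482)^2/11 + (-1.4589)^2/8
  = 2.0698 + 3.5491 + 0.266 = 5.885
Step 3: Objective decrease = 0.5 * g^T H^(-1) g = 2.9425


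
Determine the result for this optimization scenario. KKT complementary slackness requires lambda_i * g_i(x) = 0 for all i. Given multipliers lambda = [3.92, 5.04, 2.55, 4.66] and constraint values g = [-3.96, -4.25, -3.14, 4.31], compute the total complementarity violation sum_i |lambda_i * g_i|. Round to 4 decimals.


KKT complementary slackness check:
lambda_1 * g_1 = 3.92 * -3.96 = -15.5232
lambda_2 * g_2 = 5.04 * -4.25 = -21.42
lambda_3 * g_3 = 2.55 * -3.14 = -8.007
lambda_4 * g_4 = 4.66 * 4.31 = 20.0846
Total violation = 15.5232 + 21.42 + 8.007 + 20.0846 = 65.0348


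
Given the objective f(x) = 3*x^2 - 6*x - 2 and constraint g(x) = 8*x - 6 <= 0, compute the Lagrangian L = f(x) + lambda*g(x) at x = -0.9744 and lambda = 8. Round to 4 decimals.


Step 1: Evaluate f(x).
f(-0.9744) = 3*(-0.9744)^2 - 6*(-0.9744) - 2 = 6.6948
Step 2: Evaluate g(x).
g(-0.9744) = 8*-0.9744 - 6 = -13.7952
Step 3: Compute Lagrangian.
L = 6.6948 + 8*-13.7952 = -103.6668


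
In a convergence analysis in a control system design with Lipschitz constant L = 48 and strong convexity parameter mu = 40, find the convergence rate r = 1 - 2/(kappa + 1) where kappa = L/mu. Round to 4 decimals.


Step 1: Compute the condition number.
kappa = L/mu = 48/40 = 1.2
Step 2: Compute the convergence rate.
r = 1 - 2/(kappa + 1) = 1 - 2*mu/(L + mu) = (L - mu)/(L + mu) = 8/88 = 0.0909


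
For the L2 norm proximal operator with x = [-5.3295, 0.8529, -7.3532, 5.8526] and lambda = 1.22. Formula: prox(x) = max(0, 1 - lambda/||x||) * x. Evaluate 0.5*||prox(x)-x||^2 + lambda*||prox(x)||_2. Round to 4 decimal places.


Step 1: Compute ||x||.
||x|| = 10.8376
Step 2: Compute scaling factor.
scale = max(0, 1 - 1.22/10.8376) = 0.8874
Step 3: prox(x) = [-4.7296, 0.7569, -6.5254, 5.1938]
||prox(x)|| = 9.6176
Step 4: Proximal objective.
0.5*||prox-x||^2 = 0.7442
lambda*||prox|| = 11.7335
Total = 12.4777


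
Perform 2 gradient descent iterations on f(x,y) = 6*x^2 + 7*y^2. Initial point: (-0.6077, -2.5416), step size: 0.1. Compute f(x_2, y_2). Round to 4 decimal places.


Gradient descent on f(x,y) = 6*x^2 + 7*y^2.
Starting point: (-0.6077, -2.5416), alpha = 0.1
Step 1: grad_x = 2*6*-0.6077 = -7.2924, grad_y = 2*7*-2.5416 = -35.5824
  x_1 = -0.6077 - 0.1*-7.2924 = 0.1215
  y_1 = -2.5416 - 0.1*-35.5824 = 1.0166
Step 2: grad_x = 2*6*0.1215 = 1.4585, grad_y = 2*7*1.0166 = 14.233
  x_2 = 0.1215 - 0.1*1.4585 = -0.0243
  y_2 = 1.0166 - 0.1*14.233 = -0.4067
f(-0.0243, -0.4067) = 6*(-0.0243)^2 + 7*(-0.4067)^2 = 1.1611
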